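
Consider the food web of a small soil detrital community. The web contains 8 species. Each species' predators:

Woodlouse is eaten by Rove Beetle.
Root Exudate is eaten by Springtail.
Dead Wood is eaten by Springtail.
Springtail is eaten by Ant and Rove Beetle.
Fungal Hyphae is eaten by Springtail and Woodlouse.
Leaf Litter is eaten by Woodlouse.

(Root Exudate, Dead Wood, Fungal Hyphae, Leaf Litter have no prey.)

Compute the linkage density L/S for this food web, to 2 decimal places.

There are L = 8 links among S = 8 species.
L/S = 8/8 = 1.0000 ≈ 1.00.

L/S = 1.00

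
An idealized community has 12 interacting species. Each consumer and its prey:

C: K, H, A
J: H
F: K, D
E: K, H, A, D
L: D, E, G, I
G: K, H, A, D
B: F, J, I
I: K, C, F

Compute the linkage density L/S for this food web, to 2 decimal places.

L/S = 2.00

There are L = 24 links among S = 12 species.
L/S = 24/12 = 2.0000 ≈ 2.00.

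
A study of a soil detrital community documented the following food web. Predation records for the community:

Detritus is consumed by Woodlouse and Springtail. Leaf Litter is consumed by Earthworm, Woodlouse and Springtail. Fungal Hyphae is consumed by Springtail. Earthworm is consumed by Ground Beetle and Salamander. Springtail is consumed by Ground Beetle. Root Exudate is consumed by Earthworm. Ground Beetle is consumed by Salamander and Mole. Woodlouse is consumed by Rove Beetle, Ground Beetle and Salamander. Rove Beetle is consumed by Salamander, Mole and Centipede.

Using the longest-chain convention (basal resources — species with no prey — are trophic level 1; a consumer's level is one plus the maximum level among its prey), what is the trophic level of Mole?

Trophic level 4

Detritus has no prey (basal) → level 1.
Springtail eats Detritus (level 1); other prey at levels: Fungal Hyphae 1, Leaf Litter 1 → level 2.
Ground Beetle eats Springtail (level 2); other prey at levels: Woodlouse 2, Earthworm 2 → level 3.
Mole eats Ground Beetle (level 3); other prey at levels: Rove Beetle 3 → level 4.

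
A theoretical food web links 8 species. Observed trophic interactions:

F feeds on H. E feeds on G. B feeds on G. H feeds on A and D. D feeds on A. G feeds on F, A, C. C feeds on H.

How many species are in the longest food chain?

6 species

One longest chain: A → D → H → C → G → E.
It has 6 species and 5 links.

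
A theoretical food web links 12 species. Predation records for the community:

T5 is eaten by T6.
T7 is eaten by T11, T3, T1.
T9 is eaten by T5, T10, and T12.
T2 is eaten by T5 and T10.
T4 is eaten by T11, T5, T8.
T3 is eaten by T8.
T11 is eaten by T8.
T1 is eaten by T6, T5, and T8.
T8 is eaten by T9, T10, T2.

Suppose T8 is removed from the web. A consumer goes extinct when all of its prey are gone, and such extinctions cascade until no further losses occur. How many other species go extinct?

4

Remove T8.
Round 1: T9 (all prey gone), T2 (all prey gone) → extinct.
Round 2: T10 (all prey gone), T12 (all prey gone) → extinct.
No further losses. Total secondary extinctions: 4.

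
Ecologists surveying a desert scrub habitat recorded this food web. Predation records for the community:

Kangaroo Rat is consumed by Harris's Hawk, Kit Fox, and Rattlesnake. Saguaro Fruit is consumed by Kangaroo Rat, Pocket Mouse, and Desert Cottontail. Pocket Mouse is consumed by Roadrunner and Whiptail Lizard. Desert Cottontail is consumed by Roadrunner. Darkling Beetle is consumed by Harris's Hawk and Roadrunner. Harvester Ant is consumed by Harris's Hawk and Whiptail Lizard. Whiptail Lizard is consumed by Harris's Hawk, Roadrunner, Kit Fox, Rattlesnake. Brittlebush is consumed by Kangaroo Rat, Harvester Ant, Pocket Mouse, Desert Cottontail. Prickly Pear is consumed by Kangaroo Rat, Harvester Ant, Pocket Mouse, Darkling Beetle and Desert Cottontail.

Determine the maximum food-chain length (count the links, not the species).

One longest chain: Brittlebush → Harvester Ant → Whiptail Lizard → Harris's Hawk.
It has 4 species and 3 links.

3 links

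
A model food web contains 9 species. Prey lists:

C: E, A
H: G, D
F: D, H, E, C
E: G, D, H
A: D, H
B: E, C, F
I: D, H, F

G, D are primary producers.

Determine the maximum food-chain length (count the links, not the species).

One longest chain: G → H → E → C → F → I.
It has 6 species and 5 links.

5 links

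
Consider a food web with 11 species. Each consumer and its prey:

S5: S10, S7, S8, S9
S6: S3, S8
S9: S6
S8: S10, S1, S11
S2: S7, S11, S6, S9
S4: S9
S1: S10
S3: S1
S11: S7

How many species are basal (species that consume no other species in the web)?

2

Basal species (no prey listed): S10, S7.
Count: 2.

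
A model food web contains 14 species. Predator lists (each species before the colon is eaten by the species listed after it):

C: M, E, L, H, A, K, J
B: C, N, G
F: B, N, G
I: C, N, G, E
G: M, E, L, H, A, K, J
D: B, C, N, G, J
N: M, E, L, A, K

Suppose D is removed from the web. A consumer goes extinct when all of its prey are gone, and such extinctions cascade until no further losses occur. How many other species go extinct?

Remove D.
Every predator of it retains at least one other prey: B still has F; C still has I, B; N still has F, I, B; G still has F, I, B; J still has C, G.
No consumer loses all prey, so no secondary extinctions occur.

0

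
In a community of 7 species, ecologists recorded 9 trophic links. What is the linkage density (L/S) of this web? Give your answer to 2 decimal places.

There are L = 9 links among S = 7 species.
L/S = 9/7 = 1.2857 ≈ 1.29.

L/S = 1.29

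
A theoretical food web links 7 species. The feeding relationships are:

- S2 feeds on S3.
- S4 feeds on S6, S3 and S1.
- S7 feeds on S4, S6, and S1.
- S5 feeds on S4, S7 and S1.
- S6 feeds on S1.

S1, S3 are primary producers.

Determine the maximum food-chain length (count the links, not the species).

4 links

One longest chain: S1 → S6 → S4 → S7 → S5.
It has 5 species and 4 links.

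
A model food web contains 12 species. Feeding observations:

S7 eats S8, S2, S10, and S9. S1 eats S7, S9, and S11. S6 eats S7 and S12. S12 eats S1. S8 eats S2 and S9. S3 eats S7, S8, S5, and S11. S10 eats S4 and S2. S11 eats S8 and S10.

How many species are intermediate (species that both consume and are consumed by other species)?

6

Intermediate species (has both prey and predators): S8, S10, S7, S11, S1, S12.
Count: 6.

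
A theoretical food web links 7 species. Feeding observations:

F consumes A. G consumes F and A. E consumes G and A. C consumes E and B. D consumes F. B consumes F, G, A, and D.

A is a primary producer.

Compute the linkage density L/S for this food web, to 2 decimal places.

L/S = 1.71

There are L = 12 links among S = 7 species.
L/S = 12/7 = 1.7143 ≈ 1.71.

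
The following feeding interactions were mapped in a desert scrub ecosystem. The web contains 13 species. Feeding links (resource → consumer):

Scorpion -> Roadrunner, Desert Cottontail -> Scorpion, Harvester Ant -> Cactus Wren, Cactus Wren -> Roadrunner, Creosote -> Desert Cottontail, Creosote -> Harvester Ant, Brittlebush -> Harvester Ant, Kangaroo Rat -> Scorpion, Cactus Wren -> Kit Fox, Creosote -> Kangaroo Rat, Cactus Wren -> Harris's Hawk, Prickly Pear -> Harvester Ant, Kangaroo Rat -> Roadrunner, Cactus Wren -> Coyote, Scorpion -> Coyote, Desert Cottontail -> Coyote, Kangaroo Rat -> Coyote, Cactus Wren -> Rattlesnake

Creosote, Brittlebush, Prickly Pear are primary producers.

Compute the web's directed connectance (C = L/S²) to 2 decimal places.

The web has S = 13 species and L = 18 feeding links.
C = L / S² = 18 / 169 = 0.1065 ≈ 0.11.

C = 0.11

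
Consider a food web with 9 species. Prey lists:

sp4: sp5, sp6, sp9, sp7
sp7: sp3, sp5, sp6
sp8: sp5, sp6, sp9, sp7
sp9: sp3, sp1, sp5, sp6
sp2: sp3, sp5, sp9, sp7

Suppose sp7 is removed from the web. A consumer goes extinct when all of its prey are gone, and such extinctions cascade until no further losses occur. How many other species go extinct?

Remove sp7.
Every predator of it retains at least one other prey: sp8 still has sp5, sp6, sp9; sp4 still has sp5, sp6, sp9; sp2 still has sp3, sp5, sp9.
No consumer loses all prey, so no secondary extinctions occur.

0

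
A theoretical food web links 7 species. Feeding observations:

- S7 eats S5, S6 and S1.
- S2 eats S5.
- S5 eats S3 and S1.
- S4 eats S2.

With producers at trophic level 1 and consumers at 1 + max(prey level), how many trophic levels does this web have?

4

Producers (level 1): S6, S1, S3.
S1 → S5 → S2 → S4 gives S4 level 4.
No species has a prey at level 4, so no species reaches level 5.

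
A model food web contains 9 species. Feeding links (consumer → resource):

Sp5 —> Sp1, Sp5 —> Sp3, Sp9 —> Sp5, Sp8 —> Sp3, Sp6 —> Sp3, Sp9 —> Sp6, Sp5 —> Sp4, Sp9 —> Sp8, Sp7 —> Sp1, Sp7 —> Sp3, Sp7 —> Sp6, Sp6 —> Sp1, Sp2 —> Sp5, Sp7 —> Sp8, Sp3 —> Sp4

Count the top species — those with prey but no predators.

Top species (has prey, but nothing eats it): Sp9, Sp2, Sp7.
Count: 3.

3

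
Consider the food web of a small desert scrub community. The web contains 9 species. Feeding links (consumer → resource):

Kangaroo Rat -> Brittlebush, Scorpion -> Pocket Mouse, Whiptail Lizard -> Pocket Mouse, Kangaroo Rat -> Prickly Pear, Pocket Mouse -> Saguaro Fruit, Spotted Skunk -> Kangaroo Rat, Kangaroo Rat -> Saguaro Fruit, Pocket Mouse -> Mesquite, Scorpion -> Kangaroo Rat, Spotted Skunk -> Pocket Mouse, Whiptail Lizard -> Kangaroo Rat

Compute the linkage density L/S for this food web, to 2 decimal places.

There are L = 11 links among S = 9 species.
L/S = 11/9 = 1.2222 ≈ 1.22.

L/S = 1.22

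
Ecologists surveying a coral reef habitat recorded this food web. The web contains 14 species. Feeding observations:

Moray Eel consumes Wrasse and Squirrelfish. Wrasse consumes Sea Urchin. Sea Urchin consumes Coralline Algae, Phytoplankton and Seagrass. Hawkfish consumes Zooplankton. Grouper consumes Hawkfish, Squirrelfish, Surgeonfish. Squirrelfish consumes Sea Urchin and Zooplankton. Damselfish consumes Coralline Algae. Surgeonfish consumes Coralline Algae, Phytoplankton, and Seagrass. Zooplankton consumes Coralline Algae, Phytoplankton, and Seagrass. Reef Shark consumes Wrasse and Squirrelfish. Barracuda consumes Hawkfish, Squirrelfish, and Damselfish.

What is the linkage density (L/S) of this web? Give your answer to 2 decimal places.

There are L = 24 links among S = 14 species.
L/S = 24/14 = 1.7143 ≈ 1.71.

L/S = 1.71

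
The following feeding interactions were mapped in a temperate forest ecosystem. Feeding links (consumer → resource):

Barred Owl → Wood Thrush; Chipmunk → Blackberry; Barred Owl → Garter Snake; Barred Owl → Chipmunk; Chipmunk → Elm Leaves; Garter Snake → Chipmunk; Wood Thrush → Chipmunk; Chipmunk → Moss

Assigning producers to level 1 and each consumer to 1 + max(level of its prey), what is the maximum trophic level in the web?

4

Producers (level 1): Elm Leaves, Blackberry, Moss.
Elm Leaves → Chipmunk → Wood Thrush → Barred Owl gives Barred Owl level 4.
No species has a prey at level 4, so no species reaches level 5.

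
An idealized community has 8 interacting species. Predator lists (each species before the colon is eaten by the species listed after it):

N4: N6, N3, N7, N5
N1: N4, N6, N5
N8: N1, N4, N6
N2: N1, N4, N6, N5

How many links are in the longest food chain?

One longest chain: N2 → N1 → N4 → N6.
It has 4 species and 3 links.

3 links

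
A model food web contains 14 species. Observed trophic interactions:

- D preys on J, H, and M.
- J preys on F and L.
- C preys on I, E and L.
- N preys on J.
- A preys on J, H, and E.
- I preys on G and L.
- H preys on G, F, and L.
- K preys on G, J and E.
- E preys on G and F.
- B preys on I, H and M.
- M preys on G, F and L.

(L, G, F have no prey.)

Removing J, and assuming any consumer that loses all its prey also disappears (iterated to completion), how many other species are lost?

Remove J.
Round 1: N (all prey gone) → extinct.
No further losses. Total secondary extinctions: 1.

1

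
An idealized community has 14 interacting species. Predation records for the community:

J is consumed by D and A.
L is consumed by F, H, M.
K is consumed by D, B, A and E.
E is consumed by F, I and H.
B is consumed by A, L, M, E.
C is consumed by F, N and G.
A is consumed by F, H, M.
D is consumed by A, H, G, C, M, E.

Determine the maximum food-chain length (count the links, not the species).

One longest chain: J → D → C → F.
It has 4 species and 3 links.

3 links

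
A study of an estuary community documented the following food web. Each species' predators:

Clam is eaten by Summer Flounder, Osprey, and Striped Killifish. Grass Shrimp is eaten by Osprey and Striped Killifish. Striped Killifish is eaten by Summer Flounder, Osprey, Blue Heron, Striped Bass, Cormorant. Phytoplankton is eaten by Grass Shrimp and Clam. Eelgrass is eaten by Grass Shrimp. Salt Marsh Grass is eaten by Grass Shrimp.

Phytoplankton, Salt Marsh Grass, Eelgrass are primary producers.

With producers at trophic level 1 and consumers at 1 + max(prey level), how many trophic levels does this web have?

Producers (level 1): Phytoplankton, Salt Marsh Grass, Eelgrass.
Phytoplankton → Grass Shrimp → Striped Killifish → Cormorant gives Cormorant level 4.
No species has a prey at level 4, so no species reaches level 5.

4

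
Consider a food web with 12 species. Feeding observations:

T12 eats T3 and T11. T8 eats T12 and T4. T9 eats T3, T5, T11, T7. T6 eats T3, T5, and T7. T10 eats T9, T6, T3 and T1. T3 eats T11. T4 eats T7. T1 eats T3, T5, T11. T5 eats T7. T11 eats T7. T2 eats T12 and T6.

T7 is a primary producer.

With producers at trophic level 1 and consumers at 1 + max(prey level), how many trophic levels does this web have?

Producers (level 1): T7.
T7 → T11 → T3 → T6 → T2 gives T2 level 5.
No species has a prey at level 5, so no species reaches level 6.

5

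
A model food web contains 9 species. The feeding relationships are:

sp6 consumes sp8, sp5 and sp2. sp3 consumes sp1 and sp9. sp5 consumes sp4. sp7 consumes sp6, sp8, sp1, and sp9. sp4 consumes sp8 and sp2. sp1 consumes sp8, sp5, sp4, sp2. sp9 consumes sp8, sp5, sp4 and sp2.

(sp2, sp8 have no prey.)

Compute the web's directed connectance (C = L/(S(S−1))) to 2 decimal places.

C = 0.28

The web has S = 9 species and L = 20 feeding links.
C = L / (S(S−1)) = 20 / 72 = 0.2778 ≈ 0.28.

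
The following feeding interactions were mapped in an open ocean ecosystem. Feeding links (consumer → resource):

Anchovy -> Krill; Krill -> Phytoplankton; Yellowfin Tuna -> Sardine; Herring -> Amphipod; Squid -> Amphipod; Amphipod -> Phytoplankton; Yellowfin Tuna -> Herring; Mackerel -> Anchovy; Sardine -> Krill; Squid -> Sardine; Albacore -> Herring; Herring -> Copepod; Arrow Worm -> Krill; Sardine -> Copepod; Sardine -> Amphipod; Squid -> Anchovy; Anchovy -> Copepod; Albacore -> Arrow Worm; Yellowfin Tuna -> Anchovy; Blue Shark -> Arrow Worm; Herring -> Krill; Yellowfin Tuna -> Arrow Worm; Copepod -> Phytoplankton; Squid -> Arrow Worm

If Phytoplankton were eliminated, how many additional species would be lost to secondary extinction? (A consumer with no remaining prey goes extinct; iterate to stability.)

12

Remove Phytoplankton.
Round 1: Copepod (all prey gone), Krill (all prey gone), Amphipod (all prey gone) → extinct.
Round 2: Herring (all prey gone), Anchovy (all prey gone), Sardine (all prey gone), Arrow Worm (all prey gone) → extinct.
Round 3: Albacore (all prey gone), Squid (all prey gone), Yellowfin Tuna (all prey gone), Blue Shark (all prey gone), Mackerel (all prey gone) → extinct.
No further losses. Total secondary extinctions: 12.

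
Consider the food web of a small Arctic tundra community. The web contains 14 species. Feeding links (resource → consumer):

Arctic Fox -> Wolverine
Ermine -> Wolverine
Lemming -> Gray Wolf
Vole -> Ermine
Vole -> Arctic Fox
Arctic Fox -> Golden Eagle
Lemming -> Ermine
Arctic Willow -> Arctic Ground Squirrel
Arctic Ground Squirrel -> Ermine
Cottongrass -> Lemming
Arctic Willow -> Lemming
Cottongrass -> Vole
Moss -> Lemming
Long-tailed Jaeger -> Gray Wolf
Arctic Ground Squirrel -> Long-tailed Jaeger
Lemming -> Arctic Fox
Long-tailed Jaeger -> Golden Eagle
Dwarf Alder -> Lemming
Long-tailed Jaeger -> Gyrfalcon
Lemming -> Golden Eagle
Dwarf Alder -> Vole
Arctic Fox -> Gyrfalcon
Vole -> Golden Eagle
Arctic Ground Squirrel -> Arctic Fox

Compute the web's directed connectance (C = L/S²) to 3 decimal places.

C = 0.122

The web has S = 14 species and L = 24 feeding links.
C = L / S² = 24 / 196 = 0.1224 ≈ 0.122.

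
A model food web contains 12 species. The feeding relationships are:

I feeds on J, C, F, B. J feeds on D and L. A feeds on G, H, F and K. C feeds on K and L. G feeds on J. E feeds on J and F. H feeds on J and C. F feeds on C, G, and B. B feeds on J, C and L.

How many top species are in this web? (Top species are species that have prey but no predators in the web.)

3

Top species (has prey, but nothing eats it): A, I, E.
Count: 3.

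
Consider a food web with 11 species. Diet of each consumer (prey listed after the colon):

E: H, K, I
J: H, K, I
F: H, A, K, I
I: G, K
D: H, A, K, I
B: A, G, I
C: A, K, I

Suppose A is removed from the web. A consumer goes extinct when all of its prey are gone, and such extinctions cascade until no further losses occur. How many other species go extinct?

0

Remove A.
Every predator of it retains at least one other prey: F still has H, K, I; B still has G, I; D still has H, K, I; C still has K, I.
No consumer loses all prey, so no secondary extinctions occur.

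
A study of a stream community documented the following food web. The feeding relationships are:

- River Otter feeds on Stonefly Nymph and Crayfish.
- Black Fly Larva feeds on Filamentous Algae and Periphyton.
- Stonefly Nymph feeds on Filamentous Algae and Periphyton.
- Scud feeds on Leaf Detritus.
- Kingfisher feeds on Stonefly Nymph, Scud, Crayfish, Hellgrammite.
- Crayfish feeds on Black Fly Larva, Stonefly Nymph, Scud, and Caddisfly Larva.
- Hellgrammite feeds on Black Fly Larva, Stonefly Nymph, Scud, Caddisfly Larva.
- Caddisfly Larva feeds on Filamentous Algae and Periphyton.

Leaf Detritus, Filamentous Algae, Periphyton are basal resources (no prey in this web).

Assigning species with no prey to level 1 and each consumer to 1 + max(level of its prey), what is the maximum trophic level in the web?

4

Basal resources (level 1): Leaf Detritus, Filamentous Algae, Periphyton.
Filamentous Algae → Stonefly Nymph → Crayfish → River Otter gives River Otter level 4.
No species has a prey at level 4, so no species reaches level 5.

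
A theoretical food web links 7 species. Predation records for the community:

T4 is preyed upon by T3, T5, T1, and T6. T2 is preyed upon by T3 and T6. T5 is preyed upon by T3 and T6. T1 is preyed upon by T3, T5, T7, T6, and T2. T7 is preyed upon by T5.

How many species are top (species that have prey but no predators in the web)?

Top species (has prey, but nothing eats it): T6, T3.
Count: 2.

2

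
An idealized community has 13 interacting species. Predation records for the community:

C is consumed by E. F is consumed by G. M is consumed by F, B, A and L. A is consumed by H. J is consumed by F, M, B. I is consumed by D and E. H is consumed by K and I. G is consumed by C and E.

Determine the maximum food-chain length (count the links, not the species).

5 links

One longest chain: J → M → A → H → I → E.
It has 6 species and 5 links.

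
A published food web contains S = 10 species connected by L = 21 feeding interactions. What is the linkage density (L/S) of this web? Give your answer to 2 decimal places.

L/S = 2.10

There are L = 21 links among S = 10 species.
L/S = 21/10 = 2.1000 ≈ 2.10.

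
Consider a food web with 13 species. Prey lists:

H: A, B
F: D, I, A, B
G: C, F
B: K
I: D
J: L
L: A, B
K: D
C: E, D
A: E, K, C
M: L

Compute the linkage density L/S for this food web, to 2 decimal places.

L/S = 1.54

There are L = 20 links among S = 13 species.
L/S = 20/13 = 1.5385 ≈ 1.54.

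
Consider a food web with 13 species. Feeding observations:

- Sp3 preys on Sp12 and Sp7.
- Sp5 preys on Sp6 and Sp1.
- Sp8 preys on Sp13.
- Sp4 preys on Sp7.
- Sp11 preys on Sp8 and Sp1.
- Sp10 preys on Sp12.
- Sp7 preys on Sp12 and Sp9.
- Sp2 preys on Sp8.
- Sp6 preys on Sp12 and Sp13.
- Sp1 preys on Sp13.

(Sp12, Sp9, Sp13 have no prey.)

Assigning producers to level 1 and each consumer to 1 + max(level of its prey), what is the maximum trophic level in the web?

3

Producers (level 1): Sp12, Sp9, Sp13.
Sp12 → Sp7 → Sp4 gives Sp4 level 3.
No species has a prey at level 3, so no species reaches level 4.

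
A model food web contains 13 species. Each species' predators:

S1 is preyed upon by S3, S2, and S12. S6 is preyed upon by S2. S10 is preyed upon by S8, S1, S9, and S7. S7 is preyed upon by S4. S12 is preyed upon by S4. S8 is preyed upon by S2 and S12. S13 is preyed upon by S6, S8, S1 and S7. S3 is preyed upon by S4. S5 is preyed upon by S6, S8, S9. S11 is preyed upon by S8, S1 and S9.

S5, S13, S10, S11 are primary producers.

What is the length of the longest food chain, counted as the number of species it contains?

4 species

One longest chain: S13 → S1 → S12 → S4.
It has 4 species and 3 links.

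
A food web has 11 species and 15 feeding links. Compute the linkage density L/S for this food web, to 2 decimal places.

L/S = 1.36

There are L = 15 links among S = 11 species.
L/S = 15/11 = 1.3636 ≈ 1.36.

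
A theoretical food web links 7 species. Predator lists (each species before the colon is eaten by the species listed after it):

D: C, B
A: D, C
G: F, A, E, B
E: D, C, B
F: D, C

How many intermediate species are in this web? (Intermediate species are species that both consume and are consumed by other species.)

Intermediate species (has both prey and predators): F, A, E, D.
Count: 4.

4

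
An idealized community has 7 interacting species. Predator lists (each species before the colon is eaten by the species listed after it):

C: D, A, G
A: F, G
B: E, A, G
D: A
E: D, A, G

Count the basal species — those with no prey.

2

Basal species (no prey listed): B, C.
Count: 2.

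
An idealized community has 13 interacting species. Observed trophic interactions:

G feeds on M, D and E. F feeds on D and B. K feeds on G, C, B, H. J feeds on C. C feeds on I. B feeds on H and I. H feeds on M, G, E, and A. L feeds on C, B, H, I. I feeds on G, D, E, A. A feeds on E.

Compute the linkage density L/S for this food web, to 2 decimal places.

There are L = 26 links among S = 13 species.
L/S = 26/13 = 2.0000 ≈ 2.00.

L/S = 2.00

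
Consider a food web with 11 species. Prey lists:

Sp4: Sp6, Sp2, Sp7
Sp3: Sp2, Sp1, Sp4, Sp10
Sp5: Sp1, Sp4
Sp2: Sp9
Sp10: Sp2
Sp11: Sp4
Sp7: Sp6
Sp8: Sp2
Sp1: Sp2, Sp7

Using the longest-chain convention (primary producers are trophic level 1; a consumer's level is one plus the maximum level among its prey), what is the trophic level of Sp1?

Trophic level 3

Sp9 is a producer → level 1.
Sp2 eats Sp9 → level 2.
Sp1 eats Sp2 (level 2); other prey at levels: Sp7 2 → level 3.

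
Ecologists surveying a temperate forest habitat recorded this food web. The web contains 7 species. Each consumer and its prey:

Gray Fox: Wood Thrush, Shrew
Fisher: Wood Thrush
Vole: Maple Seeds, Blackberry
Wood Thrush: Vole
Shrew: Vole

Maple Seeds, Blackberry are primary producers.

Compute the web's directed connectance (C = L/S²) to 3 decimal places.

C = 0.143

The web has S = 7 species and L = 7 feeding links.
C = L / S² = 7 / 49 = 0.1429 ≈ 0.143.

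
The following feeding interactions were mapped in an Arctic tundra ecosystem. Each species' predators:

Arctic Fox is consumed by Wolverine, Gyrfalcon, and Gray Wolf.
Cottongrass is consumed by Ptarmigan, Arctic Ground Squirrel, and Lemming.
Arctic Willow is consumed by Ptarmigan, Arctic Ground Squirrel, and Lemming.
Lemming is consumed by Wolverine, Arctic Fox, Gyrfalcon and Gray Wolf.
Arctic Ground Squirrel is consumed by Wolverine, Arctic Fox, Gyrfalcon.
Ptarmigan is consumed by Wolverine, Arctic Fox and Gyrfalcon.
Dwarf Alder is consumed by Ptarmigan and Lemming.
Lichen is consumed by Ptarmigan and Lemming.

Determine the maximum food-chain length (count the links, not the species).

One longest chain: Dwarf Alder → Ptarmigan → Arctic Fox → Wolverine.
It has 4 species and 3 links.

3 links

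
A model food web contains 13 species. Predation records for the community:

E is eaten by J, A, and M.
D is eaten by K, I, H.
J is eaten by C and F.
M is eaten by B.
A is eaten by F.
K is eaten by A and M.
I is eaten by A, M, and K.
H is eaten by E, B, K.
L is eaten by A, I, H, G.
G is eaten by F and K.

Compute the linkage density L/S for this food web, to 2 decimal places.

There are L = 24 links among S = 13 species.
L/S = 24/13 = 1.8462 ≈ 1.85.

L/S = 1.85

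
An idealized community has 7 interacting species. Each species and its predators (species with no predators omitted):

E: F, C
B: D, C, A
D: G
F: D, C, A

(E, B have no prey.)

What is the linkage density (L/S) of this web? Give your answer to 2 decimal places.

L/S = 1.29

There are L = 9 links among S = 7 species.
L/S = 9/7 = 1.2857 ≈ 1.29.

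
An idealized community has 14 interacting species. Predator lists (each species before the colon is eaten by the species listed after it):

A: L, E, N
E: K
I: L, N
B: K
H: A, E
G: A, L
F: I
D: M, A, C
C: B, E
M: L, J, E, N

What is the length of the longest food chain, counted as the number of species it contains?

4 species

One longest chain: D → C → B → K.
It has 4 species and 3 links.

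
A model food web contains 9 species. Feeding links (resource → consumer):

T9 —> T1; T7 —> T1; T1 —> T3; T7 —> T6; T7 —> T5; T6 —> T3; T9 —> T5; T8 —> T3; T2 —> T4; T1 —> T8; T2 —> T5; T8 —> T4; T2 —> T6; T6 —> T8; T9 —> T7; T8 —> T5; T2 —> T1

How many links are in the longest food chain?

One longest chain: T9 → T7 → T6 → T8 → T4.
It has 5 species and 4 links.

4 links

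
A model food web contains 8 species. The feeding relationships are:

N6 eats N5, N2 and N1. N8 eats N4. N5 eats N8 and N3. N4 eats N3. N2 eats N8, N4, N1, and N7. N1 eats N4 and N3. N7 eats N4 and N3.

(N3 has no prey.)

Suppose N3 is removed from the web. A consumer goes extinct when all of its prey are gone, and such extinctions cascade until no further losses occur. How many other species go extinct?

7

Remove N3.
Round 1: N4 (all prey gone) → extinct.
Round 2: N1 (all prey gone), N7 (all prey gone), N8 (all prey gone) → extinct.
Round 3: N2 (all prey gone), N5 (all prey gone) → extinct.
Round 4: N6 (all prey gone) → extinct.
No further losses. Total secondary extinctions: 7.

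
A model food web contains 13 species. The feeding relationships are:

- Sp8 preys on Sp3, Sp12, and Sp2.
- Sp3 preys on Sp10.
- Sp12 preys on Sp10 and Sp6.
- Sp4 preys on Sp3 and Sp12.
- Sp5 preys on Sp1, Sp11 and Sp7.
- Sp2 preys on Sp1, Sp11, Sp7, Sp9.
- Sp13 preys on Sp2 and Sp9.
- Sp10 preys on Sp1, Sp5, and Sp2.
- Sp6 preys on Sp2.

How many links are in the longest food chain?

4 links

One longest chain: Sp11 → Sp5 → Sp10 → Sp12 → Sp8.
It has 5 species and 4 links.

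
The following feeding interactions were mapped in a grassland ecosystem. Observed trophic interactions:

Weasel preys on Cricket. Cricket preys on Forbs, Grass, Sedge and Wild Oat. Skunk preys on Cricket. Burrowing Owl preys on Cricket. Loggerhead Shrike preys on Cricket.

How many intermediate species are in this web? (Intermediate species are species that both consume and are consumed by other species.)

1

Intermediate species (has both prey and predators): Cricket.
Count: 1.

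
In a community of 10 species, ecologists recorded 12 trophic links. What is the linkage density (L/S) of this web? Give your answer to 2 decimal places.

L/S = 1.20

There are L = 12 links among S = 10 species.
L/S = 12/10 = 1.2000 ≈ 1.20.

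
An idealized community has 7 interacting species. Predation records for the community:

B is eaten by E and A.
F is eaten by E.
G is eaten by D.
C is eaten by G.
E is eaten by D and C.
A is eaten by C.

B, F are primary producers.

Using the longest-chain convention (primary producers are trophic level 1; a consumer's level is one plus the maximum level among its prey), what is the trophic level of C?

B is a producer → level 1.
A eats B → level 2.
C eats A (level 2); other prey at levels: E 2 → level 3.

Trophic level 3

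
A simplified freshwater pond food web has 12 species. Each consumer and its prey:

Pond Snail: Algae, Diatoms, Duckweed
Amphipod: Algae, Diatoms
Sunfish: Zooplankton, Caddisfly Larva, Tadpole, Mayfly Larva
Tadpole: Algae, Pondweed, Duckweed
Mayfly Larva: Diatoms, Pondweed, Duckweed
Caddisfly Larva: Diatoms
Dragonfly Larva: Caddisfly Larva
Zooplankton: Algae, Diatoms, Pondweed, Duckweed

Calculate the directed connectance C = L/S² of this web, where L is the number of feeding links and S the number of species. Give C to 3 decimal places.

The web has S = 12 species and L = 21 feeding links.
C = L / S² = 21 / 144 = 0.1458 ≈ 0.146.

C = 0.146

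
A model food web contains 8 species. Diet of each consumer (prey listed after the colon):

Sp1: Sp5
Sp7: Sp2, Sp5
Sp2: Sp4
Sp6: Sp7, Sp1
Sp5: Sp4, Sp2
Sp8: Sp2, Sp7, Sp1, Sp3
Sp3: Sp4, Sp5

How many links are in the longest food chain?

One longest chain: Sp4 → Sp2 → Sp5 → Sp7 → Sp8.
It has 5 species and 4 links.

4 links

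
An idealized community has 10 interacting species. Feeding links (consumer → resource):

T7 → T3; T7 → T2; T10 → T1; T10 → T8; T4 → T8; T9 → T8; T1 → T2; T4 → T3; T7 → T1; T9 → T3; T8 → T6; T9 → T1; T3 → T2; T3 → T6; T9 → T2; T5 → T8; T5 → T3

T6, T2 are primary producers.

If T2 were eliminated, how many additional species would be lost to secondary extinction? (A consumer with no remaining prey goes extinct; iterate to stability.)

Remove T2.
Round 1: T1 (all prey gone) → extinct.
No further losses. Total secondary extinctions: 1.

1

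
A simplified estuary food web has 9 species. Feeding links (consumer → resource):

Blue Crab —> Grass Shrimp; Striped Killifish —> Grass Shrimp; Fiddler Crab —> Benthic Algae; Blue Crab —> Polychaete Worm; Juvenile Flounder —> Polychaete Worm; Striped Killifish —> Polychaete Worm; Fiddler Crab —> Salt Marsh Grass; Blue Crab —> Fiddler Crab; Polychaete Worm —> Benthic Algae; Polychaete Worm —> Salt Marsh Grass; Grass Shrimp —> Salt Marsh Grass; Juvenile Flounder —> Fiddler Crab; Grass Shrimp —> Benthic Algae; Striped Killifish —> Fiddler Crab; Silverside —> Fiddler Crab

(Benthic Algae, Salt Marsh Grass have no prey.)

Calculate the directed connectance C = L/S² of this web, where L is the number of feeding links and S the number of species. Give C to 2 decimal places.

C = 0.19

The web has S = 9 species and L = 15 feeding links.
C = L / S² = 15 / 81 = 0.1852 ≈ 0.19.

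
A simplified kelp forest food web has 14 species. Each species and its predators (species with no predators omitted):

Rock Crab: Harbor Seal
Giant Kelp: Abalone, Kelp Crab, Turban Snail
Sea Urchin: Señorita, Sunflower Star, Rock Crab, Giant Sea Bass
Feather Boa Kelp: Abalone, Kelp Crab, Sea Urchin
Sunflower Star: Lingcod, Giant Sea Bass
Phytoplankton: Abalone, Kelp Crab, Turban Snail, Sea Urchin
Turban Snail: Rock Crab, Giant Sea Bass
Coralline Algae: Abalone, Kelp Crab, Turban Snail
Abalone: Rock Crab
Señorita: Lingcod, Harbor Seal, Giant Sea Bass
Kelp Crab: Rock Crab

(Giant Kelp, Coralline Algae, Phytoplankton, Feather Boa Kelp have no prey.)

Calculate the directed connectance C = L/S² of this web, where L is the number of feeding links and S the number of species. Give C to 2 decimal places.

The web has S = 14 species and L = 27 feeding links.
C = L / S² = 27 / 196 = 0.1378 ≈ 0.14.

C = 0.14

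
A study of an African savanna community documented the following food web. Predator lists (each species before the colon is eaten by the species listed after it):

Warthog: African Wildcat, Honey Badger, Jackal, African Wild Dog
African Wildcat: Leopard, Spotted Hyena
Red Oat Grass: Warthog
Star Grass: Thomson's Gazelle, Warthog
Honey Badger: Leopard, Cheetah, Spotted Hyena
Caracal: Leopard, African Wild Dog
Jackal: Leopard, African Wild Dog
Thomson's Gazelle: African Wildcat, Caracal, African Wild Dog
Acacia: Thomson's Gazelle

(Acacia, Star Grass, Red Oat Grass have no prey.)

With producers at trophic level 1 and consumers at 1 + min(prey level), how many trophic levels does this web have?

Producers (level 1): Acacia, Star Grass, Red Oat Grass.
Following each consumer down to its lowest-level prey: Star Grass → Warthog → Honey Badger → Cheetah (levels 1 through 4).
All prey of Cheetah (Honey Badger 3) are at level 3 or above, so Cheetah is at level 1 + 3 = 4.
Every consumer has at least one prey at level 3 or below, so none exceeds level 4.

4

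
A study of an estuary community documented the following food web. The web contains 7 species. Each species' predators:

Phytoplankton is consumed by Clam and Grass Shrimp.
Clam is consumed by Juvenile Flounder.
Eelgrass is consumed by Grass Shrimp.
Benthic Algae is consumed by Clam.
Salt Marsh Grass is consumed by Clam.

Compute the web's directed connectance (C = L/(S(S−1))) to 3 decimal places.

C = 0.143

The web has S = 7 species and L = 6 feeding links.
C = L / (S(S−1)) = 6 / 42 = 0.1429 ≈ 0.143.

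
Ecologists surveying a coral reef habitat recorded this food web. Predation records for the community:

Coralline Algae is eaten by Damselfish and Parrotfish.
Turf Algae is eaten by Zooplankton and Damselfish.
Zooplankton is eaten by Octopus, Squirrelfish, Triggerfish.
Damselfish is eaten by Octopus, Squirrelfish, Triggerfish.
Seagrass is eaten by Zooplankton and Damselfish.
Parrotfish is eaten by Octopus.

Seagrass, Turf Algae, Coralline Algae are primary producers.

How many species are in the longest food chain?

3 species

One longest chain: Seagrass → Zooplankton → Octopus.
It has 3 species and 2 links.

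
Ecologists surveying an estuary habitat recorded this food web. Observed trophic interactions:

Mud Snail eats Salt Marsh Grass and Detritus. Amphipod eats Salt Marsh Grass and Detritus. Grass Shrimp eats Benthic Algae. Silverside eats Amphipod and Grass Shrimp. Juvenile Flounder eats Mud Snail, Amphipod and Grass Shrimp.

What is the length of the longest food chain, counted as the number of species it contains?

3 species

One longest chain: Detritus → Amphipod → Silverside.
It has 3 species and 2 links.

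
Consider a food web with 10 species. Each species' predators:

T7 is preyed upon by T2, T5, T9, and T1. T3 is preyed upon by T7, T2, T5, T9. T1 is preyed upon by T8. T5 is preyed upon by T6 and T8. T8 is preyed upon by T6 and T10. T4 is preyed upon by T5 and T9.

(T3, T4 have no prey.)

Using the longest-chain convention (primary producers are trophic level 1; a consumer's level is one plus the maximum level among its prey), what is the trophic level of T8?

Trophic level 4

T3 is a producer → level 1.
T7 eats T3 → level 2.
T1 eats T7 → level 3.
T8 eats T1 (level 3); other prey at levels: T5 3 → level 4.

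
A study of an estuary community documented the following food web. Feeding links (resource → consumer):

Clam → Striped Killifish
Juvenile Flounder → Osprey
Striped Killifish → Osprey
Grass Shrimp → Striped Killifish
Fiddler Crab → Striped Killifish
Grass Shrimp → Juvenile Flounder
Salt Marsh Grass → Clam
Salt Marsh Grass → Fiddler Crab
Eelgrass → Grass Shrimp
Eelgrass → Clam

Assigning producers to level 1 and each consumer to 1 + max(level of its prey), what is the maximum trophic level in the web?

4

Producers (level 1): Salt Marsh Grass, Eelgrass.
Salt Marsh Grass → Clam → Striped Killifish → Osprey gives Osprey level 4.
No species has a prey at level 4, so no species reaches level 5.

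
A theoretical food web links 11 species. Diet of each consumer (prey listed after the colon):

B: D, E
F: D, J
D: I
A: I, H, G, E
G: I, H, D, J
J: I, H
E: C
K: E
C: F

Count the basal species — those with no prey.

2

Basal species (no prey listed): I, H.
Count: 2.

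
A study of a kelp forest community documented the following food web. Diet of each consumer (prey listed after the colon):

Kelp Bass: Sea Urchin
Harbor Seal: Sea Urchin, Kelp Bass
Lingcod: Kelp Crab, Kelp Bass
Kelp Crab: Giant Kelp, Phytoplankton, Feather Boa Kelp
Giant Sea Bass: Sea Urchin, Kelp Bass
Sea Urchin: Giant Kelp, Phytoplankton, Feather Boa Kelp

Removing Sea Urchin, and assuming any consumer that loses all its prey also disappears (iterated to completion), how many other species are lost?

3

Remove Sea Urchin.
Round 1: Kelp Bass (all prey gone) → extinct.
Round 2: Harbor Seal (all prey gone), Giant Sea Bass (all prey gone) → extinct.
No further losses. Total secondary extinctions: 3.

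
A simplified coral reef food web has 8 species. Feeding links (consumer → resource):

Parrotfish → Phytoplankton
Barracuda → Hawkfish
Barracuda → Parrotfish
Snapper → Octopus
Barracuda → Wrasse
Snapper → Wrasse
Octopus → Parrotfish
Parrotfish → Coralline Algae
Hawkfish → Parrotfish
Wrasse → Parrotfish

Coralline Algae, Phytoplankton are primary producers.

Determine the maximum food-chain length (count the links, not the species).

One longest chain: Coralline Algae → Parrotfish → Hawkfish → Barracuda.
It has 4 species and 3 links.

3 links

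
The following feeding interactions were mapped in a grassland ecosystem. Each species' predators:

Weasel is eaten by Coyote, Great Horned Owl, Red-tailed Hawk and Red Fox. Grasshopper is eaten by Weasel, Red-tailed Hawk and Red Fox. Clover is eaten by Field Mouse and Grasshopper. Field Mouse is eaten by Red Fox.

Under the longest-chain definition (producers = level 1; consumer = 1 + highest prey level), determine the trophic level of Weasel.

Trophic level 3

Clover is a producer → level 1.
Grasshopper eats Clover → level 2.
Weasel eats Grasshopper → level 3.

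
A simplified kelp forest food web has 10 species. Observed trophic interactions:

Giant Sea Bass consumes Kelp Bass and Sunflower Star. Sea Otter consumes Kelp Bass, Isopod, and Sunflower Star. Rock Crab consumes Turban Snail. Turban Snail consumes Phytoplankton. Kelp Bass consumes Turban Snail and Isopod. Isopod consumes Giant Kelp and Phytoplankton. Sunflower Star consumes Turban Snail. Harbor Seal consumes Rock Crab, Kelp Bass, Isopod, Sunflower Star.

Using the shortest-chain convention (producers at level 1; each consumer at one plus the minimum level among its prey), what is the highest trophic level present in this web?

4

Producers (level 1): Giant Kelp, Phytoplankton.
Following each consumer down to its lowest-level prey: Phytoplankton → Turban Snail → Sunflower Star → Giant Sea Bass (levels 1 through 4).
All prey of Giant Sea Bass (Sunflower Star 3, Kelp Bass 3) are at level 3 or above, so Giant Sea Bass is at level 1 + 3 = 4.
Every consumer has at least one prey at level 3 or below, so none exceeds level 4.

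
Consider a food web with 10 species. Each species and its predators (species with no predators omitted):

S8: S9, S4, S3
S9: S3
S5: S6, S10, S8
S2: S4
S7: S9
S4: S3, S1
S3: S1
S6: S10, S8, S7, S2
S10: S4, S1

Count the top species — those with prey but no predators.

1

Top species (has prey, but nothing eats it): S1.
Count: 1.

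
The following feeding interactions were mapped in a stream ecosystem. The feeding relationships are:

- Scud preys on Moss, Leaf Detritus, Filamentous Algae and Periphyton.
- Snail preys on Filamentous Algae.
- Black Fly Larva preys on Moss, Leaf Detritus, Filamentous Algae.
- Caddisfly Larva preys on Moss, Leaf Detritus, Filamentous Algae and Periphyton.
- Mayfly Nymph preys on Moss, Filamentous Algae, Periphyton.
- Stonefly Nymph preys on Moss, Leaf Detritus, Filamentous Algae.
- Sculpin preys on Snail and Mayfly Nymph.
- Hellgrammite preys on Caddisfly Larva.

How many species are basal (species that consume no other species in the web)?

Basal species (no prey listed): Moss, Leaf Detritus, Filamentous Algae, Periphyton.
Count: 4.

4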